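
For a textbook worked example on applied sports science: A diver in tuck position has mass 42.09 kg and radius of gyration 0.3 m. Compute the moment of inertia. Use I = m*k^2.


I = m * k^2
I = 42.09 * 0.3^2
I = 42.09 * 0.09 = 3.7881 kg*m^2

3.7881 kg*m^2


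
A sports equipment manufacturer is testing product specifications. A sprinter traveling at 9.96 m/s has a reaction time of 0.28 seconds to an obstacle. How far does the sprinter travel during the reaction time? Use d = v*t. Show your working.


d = v * t
d = 9.96 * 0.28
d = 2.7888 m

2.7888 m


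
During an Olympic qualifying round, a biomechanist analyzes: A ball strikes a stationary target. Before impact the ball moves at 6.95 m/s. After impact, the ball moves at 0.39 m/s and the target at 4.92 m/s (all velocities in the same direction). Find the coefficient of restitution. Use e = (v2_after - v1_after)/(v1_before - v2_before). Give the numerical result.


e = (v2_after - v1_after) / (v1_before - v2_before)
Numerator = 4.92 - 0.39 = 4.53
Denominator = 6.95 - 0 = 6.95
e = 4.53 / 6.95 = 0.6518

0.6518


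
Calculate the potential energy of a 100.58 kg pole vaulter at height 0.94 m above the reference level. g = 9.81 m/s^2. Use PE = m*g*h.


PE = m * g * h
PE = 100.58 * 9.81 * 0.94
PE = 986.6898 * 0.94 = 927.4884 J

927.4884 J


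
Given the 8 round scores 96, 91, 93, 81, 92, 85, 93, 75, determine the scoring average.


Average = sum / n
Sum = 706
Average = 706 / 8 = 88.25

88.25


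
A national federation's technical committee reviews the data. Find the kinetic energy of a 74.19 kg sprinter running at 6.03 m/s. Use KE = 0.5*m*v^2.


KE = 0.5 * m * v^2
KE = 0.5 * 74.19 * 6.03^2
KE = 0.5 * 74.19 * 36.3609 = 1348.8076 J

1348.8076 J


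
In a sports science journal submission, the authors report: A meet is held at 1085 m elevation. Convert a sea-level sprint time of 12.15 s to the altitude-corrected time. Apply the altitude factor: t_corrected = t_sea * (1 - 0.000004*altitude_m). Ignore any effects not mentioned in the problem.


Correction factor = 1 - 0.000004 * 1085 = 0.99566
t_corrected = t_sea * factor = 12.15 * 0.99566
t_corrected = 12.0973 s

12.0973 s


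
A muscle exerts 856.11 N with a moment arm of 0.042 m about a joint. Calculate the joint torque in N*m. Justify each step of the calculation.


tau = F * d
tau = 856.11 * 0.042
tau = 35.9566 N*m

35.9566 N*m


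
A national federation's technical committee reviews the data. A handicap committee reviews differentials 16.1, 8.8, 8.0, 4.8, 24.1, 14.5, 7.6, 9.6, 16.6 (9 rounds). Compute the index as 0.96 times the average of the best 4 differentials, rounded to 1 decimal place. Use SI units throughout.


All differentials: 16.1, 8.8, 8.0, 4.8, 24.1, 14.5, 7.6, 9.6, 16.6
Sorted: 4.8, 7.6, 8.0, 8.8, 9.6, 14.5, 16.1, 16.6, 24.1
Best 4: 4.8, 7.6, 8.0, 8.8
Average of best = 29.2 / 4 = 7.3
Raw index = 7.3 * 0.96 = 7.008
Handicap index = round(7.008, 1) = 7.0

7.0


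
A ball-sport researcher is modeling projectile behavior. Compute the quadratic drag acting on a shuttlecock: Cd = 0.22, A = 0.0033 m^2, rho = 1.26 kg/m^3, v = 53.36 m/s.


Fd = 0.5 * Cd * rho * A * v^2
Fd = 0.5 * 0.22 * 1.26 * 0.0033 * 53.36^2
v^2 = 2847.2896
Fd = 0.5 * 0.22 * 1.26 * 0.0033 * 2847.2896 = 1.3023 N

1.3023 N


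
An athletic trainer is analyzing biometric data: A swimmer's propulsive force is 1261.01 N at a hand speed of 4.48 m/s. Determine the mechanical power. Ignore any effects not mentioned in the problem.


P = F * v
P = 1261.01 * 4.48
P = 5649.3248 W

5649.3248 W


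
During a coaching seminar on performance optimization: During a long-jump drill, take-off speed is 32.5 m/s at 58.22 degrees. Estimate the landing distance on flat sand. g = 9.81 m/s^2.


R = v^2 * sin(2*theta) / g
Convert angle to radians: theta = 58.22 deg = 1.0161 rad
sin(2*theta) = sin(2.0323) = 0.8954
R = 32.5^2 * 0.8954 / 9.81
R = 1056.25 * 0.8954 / 9.81 = 96.4085 m

96.4085 m


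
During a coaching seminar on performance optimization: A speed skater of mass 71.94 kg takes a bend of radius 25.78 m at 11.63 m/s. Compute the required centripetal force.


Fc = m * v^2 / r
v^2 = 11.63^2 = 135.2569
Fc = 71.94 * 135.2569 / 25.78
Fc = 9730.3814 / 25.78 = 377.4392 N

377.4392 N


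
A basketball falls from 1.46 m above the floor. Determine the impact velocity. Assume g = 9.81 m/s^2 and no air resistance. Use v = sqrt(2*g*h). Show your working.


v = sqrt(2 * g * h)
v = sqrt(2 * 9.81 * 1.46)
v = sqrt(28.6452) = 5.3521 m/s

5.3521 m/s


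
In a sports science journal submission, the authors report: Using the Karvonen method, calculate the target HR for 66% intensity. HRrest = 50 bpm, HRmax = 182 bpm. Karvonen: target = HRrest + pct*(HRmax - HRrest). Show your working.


Target = HRrest + pct*(HRmax - HRrest)
Heart rate reserve = HRmax - HRrest = 182 - 50 = 132 bpm
Fraction = 66% = 0.66
Target = 50 + 0.66 * 132
Target = 50 + 87.12 = 137.12 bpm

137.12 bpm


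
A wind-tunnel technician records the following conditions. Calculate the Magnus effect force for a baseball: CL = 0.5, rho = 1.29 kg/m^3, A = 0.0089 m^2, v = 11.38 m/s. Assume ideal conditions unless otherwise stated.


FM = 0.5 * CL * rho * A * v^2
FM = 0.5 * 0.5 * 1.29 * 0.0089 * 11.38^2
v^2 = 129.5044
FM = 0.5 * 0.5 * 1.29 * 0.0089 * 129.5044 = 0.3717 N

0.3717 N


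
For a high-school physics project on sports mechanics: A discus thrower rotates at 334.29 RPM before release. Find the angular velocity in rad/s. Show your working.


omega = RPM * 2 * pi / 60
omega = 334.29 * 2 * 3.14159 / 60
omega = 2100.406 / 60 = 35.0068 rad/s

35.0068 rad/s


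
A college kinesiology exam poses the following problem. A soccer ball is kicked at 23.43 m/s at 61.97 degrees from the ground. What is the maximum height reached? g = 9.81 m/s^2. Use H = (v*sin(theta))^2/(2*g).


H = (v*sin(theta))^2 / (2*g)
vy = v*sin(theta) = 23.43 * sin(61.97 deg) = 20.6817 m/s
H = vy^2 / (2*g) = 427.7327 / (2*9.81)
H = 427.7327 / 19.62 = 21.8009 m

21.8009 m


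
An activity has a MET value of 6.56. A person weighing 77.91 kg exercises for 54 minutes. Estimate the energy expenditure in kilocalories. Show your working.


kcal = MET * mass * time_hr
Convert time: 54 min = 0.9 hr
kcal = 6.56 * 77.91 * 0.9
kcal = 459.9806 kcal

459.9806 kcal


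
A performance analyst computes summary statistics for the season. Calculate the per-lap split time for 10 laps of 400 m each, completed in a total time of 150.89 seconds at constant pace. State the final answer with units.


Split time = total_time / n_laps = 150.89 / 10
Split time = 15.089 s per lap

15.089 s


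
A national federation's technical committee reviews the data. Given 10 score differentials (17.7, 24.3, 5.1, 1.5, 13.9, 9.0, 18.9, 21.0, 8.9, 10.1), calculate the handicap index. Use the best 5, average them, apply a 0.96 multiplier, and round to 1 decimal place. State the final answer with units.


All differentials: 17.7, 24.3, 5.1, 1.5, 13.9, 9.0, 18.9, 21.0, 8.9, 10.1
Sorted: 1.5, 5.1, 8.9, 9.0, 10.1, 13.9, 17.7, 18.9, 21.0, 24.3
Best 5: 1.5, 5.1, 8.9, 9.0, 10.1
Average of best = 34.6 / 5 = 6.92
Raw index = 6.92 * 0.96 = 6.6432
Handicap index = round(6.6432, 1) = 6.6

6.6


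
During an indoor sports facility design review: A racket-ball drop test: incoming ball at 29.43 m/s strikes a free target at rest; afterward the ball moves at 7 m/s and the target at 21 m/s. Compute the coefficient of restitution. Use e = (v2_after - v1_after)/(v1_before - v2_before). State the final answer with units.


e = (v2_after - v1_after) / (v1_before - v2_before)
Numerator = 21 - 7 = 14
Denominator = 29.43 - 0 = 29.43
e = 14 / 29.43 = 0.4757

0.4757


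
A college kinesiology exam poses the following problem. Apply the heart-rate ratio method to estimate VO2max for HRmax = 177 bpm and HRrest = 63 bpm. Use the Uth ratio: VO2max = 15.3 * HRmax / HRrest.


VO2max = 15.3 * HRmax / HRrest
VO2max = 15.3 * 177 / 63
VO2max = 2708.1 / 63 = 42.9857 mL/kg/min

42.9857 mL/kg/min


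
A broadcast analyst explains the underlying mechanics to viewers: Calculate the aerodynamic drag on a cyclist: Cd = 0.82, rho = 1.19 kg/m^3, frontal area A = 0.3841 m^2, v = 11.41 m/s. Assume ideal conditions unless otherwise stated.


Fd = 0.5 * Cd * rho * A * v^2
Fd = 0.5 * 0.82 * 1.19 * 0.3841 * 11.41^2
v^2 = 130.1881
Fd = 0.5 * 0.82 * 1.19 * 0.3841 * 130.1881 = 24.3976 N

24.3976 N


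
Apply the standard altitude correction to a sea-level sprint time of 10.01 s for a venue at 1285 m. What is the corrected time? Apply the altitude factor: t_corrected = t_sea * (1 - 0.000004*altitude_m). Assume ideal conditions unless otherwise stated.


Correction factor = 1 - 0.000004 * 1285 = 0.99486
t_corrected = t_sea * factor = 10.01 * 0.99486
t_corrected = 9.9585 s

9.9585 s


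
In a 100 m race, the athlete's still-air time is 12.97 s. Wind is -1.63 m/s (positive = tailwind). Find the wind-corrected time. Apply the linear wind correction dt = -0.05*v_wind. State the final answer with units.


dt = -0.05 * v_wind = -0.05 * -1.63 = 0.0815 s
t_corrected = t_still + dt = 12.97 + (0.0815)
t_corrected = 13.0515 s

13.0515 s


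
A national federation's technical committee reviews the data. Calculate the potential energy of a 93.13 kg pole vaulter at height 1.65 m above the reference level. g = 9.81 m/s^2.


PE = m * g * h
PE = 93.13 * 9.81 * 1.65
PE = 913.6053 * 1.65 = 1507.4487 J

1507.4487 J


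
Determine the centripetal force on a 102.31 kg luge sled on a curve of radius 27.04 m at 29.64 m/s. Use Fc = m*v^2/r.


Fc = m * v^2 / r
v^2 = 29.64^2 = 878.5296
Fc = 102.31 * 878.5296 / 27.04
Fc = 89882.3634 / 27.04 = 3324.0519 N

3324.0519 N


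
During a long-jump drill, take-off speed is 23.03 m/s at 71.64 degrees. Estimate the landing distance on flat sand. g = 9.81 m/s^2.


R = v^2 * sin(2*theta) / g
Convert angle to radians: theta = 71.64 deg = 1.2504 rad
sin(2*theta) = sin(2.5007) = 0.5979
R = 23.03^2 * 0.5979 / 9.81
R = 530.3809 * 0.5979 / 9.81 = 32.3259 m

32.3259 m


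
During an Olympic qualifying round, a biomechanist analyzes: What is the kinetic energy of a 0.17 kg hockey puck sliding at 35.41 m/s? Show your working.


KE = 0.5 * m * v^2
KE = 0.5 * 0.17 * 35.41^2
KE = 0.5 * 0.17 * 1253.8681 = 106.5788 J

106.5788 J


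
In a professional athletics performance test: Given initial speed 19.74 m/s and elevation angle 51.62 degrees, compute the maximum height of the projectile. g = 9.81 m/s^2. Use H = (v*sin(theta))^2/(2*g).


H = (v*sin(theta))^2 / (2*g)
vy = v*sin(theta) = 19.74 * sin(51.62 deg) = 15.4744 m/s
H = vy^2 / (2*g) = 239.4567 / (2*9.81)
H = 239.4567 / 19.62 = 12.2047 m

12.2047 m


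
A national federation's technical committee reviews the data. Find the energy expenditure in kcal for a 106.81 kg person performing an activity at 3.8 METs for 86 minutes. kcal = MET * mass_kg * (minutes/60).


kcal = MET * mass * time_hr
Convert time: 86 min = 1.4333 hr
kcal = 3.8 * 106.81 * 1.4333
kcal = 581.7585 kcal

581.7585 kcal


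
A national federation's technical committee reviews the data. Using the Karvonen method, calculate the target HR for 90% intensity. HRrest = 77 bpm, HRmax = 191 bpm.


Target = HRrest + pct*(HRmax - HRrest)
Heart rate reserve = HRmax - HRrest = 191 - 77 = 114 bpm
Fraction = 90% = 0.9
Target = 77 + 0.9 * 114
Target = 77 + 102.6 = 179.6 bpm

179.6 bpm


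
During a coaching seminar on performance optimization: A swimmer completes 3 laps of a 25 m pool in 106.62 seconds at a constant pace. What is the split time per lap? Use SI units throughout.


Split time = total_time / n_laps = 106.62 / 3
Split time = 35.54 s per lap

35.54 s


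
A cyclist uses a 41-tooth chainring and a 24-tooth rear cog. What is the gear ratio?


GR = front_teeth / rear_teeth
GR = 41 / 24
GR = 1.7083

1.7083


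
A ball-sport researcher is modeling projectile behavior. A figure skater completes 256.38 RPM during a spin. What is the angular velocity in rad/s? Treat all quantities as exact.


omega = RPM * 2 * pi / 60
omega = 256.38 * 2 * 3.14159 / 60
omega = 1610.883 / 60 = 26.8481 rad/s

26.8481 rad/s


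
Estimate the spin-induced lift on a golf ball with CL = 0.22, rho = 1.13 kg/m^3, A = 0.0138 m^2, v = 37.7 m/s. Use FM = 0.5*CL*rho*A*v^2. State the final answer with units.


FM = 0.5 * CL * rho * A * v^2
FM = 0.5 * 0.22 * 1.13 * 0.0138 * 37.7^2
v^2 = 1421.29
FM = 0.5 * 0.22 * 1.13 * 0.0138 * 1421.29 = 2.438 N

2.438 N


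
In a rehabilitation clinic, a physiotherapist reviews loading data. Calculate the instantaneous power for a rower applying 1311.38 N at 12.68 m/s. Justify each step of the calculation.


P = F * v
P = 1311.38 * 12.68
P = 16628.2984 W

16628.2984 W


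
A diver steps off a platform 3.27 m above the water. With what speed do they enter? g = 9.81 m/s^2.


v = sqrt(2 * g * h)
v = sqrt(2 * 9.81 * 3.27)
v = sqrt(64.1574) = 8.0098 m/s

8.0098 m/s


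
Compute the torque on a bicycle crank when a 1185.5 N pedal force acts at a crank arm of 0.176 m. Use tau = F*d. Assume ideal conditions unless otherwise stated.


tau = F * d
tau = 1185.5 * 0.176
tau = 208.648 N*m

208.648 N*m


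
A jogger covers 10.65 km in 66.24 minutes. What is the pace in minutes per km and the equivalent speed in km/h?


Pace = time / distance = 66.24 min / 10.65 km = 6.2197 min/km
Speed = distance / time_in_hours = 10.65 / 1.104 hr
Speed = 9.6467 km/h

6.2197 min/km, 9.6467 km/h


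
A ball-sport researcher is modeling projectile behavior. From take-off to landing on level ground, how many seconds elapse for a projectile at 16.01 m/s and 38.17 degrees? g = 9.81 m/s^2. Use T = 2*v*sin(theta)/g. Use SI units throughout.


T = 2*v*sin(theta)/g
sin(theta) = sin(38.17 deg) = 0.618
T = 2*16.01*0.618 / 9.81
T = 19.7883 / 9.81 = 2.0172 s

2.0172 s


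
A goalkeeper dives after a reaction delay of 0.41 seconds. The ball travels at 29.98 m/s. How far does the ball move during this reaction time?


d = v * t
d = 29.98 * 0.41
d = 12.2918 m

12.2918 m


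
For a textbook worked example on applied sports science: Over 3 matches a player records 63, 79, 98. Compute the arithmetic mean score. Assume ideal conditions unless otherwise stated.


Average = sum / n
Sum = 240
Average = 240 / 3 = 80

80


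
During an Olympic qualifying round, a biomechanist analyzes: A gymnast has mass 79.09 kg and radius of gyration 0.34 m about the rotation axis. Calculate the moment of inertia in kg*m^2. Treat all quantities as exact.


I = m * k^2
I = 79.09 * 0.34^2
I = 79.09 * 0.1156 = 9.1428 kg*m^2

9.1428 kg*m^2


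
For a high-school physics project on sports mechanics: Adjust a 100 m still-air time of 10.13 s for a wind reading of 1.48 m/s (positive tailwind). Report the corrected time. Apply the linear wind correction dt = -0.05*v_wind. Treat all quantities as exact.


dt = -0.05 * v_wind = -0.05 * 1.48 = -0.074 s
t_corrected = t_still + dt = 10.13 + (-0.074)
t_corrected = 10.056 s

10.056 s


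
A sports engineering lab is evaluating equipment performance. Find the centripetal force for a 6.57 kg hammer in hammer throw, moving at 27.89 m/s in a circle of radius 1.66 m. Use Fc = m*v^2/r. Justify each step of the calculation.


Fc = m * v^2 / r
v^2 = 27.89^2 = 777.8521
Fc = 6.57 * 777.8521 / 1.66
Fc = 5110.4883 / 1.66 = 3078.6074 N

3078.6074 N


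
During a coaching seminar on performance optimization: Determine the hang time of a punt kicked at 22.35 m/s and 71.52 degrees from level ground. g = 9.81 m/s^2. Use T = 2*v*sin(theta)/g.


T = 2*v*sin(theta)/g
sin(theta) = sin(71.52 deg) = 0.9484
T = 2*22.35*0.9484 / 9.81
T = 42.395 / 9.81 = 4.3216 s

4.3216 s


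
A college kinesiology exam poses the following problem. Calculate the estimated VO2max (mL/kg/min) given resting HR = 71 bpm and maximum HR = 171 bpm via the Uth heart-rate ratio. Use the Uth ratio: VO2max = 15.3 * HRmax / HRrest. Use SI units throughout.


VO2max = 15.3 * HRmax / HRrest
VO2max = 15.3 * 171 / 71
VO2max = 2616.3 / 71 = 36.8493 mL/kg/min

36.8493 mL/kg/min


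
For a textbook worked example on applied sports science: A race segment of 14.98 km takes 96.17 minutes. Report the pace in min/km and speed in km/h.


Pace = time / distance = 96.17 min / 14.98 km = 6.4199 min/km
Speed = distance / time_in_hours = 14.98 / 1.6028 hr
Speed = 9.3459 km/h

6.4199 min/km, 9.3459 km/h


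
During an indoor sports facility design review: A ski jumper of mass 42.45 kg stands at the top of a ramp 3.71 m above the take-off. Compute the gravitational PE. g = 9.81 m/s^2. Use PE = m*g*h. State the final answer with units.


PE = m * g * h
PE = 42.45 * 9.81 * 3.71
PE = 416.4345 * 3.71 = 1544.972 J

1544.972 J


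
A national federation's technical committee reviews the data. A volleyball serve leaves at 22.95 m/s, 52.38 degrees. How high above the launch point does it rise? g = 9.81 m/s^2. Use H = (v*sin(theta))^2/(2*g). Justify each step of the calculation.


H = (v*sin(theta))^2 / (2*g)
vy = v*sin(theta) = 22.95 * sin(52.38 deg) = 18.1782 m/s
H = vy^2 / (2*g) = 330.4454 / (2*9.81)
H = 330.4454 / 19.62 = 16.8423 m

16.8423 m


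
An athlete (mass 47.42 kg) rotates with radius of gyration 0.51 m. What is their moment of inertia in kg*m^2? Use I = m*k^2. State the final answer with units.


I = m * k^2
I = 47.42 * 0.51^2
I = 47.42 * 0.2601 = 12.3339 kg*m^2

12.3339 kg*m^2


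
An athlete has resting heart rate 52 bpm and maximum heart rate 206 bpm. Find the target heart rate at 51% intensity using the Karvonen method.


Target = HRrest + pct*(HRmax - HRrest)
Heart rate reserve = HRmax - HRrest = 206 - 52 = 154 bpm
Fraction = 51% = 0.51
Target = 52 + 0.51 * 154
Target = 52 + 78.54 = 130.54 bpm

130.54 bpm


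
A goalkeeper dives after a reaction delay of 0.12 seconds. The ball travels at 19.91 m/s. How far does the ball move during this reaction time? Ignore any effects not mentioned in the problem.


d = v * t
d = 19.91 * 0.12
d = 2.3892 m

2.3892 m


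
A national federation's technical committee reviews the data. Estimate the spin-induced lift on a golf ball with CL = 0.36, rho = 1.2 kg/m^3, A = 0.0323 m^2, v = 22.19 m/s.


FM = 0.5 * CL * rho * A * v^2
FM = 0.5 * 0.36 * 1.2 * 0.0323 * 22.19^2
v^2 = 492.3961
FM = 0.5 * 0.36 * 1.2 * 0.0323 * 492.3961 = 3.4353 N

3.4353 N


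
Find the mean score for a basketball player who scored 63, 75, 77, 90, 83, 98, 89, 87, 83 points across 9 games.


Average = sum / n
Sum = 745
Average = 745 / 9 = 82.7778

82.7778


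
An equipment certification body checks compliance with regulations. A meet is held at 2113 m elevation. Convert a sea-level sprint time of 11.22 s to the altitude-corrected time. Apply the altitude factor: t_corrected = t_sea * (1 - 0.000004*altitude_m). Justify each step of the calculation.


Correction factor = 1 - 0.000004 * 2113 = 0.991548
t_corrected = t_sea * factor = 11.22 * 0.991548
t_corrected = 11.1252 s

11.1252 s


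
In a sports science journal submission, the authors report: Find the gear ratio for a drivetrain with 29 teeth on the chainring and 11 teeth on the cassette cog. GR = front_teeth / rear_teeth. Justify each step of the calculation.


GR = front_teeth / rear_teeth
GR = 29 / 11
GR = 2.6364

2.6364


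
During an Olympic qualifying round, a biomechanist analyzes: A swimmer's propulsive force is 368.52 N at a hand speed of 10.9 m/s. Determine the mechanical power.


P = F * v
P = 368.52 * 10.9
P = 4016.868 W

4016.868 W


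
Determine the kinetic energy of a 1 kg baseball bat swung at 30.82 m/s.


KE = 0.5 * m * v^2
KE = 0.5 * 1 * 30.82^2
KE = 0.5 * 1 * 949.8724 = 474.9362 J

474.9362 J


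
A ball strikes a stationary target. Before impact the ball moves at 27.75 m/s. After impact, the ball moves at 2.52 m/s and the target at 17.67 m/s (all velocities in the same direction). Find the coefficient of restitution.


e = (v2_after - v1_after) / (v1_before - v2_before)
Numerator = 17.67 - 2.52 = 15.15
Denominator = 27.75 - 0 = 27.75
e = 15.15 / 27.75 = 0.5459

0.5459


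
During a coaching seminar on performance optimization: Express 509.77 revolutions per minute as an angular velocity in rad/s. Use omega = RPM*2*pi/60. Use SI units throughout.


omega = RPM * 2 * pi / 60
omega = 509.77 * 2 * 3.14159 / 60
omega = 3202.9794 / 60 = 53.383 rad/s

53.383 rad/s


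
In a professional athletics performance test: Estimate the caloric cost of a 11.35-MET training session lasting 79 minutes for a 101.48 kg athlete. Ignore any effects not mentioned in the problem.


kcal = MET * mass * time_hr
Convert time: 79 min = 1.3167 hr
kcal = 11.35 * 101.48 * 1.3167
kcal = 1516.534 kcal

1516.534 kcal


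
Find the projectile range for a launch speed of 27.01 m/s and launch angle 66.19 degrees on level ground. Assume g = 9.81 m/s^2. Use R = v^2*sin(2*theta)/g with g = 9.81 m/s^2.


R = v^2 * sin(2*theta) / g
Convert angle to radians: theta = 66.19 deg = 1.1552 rad
sin(2*theta) = sin(2.3105) = 0.7387
R = 27.01^2 * 0.7387 / 9.81
R = 729.5401 * 0.7387 / 9.81 = 54.9342 m

54.9342 m


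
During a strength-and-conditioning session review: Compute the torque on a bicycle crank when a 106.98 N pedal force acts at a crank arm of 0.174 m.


tau = F * d
tau = 106.98 * 0.174
tau = 18.6145 N*m

18.6145 N*m


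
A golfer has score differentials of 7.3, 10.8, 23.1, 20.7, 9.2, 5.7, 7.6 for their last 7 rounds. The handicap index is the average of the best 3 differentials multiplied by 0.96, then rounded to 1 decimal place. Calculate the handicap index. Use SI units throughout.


All differentials: 7.3, 10.8, 23.1, 20.7, 9.2, 5.7, 7.6
Sorted: 5.7, 7.3, 7.6, 9.2, 10.8, 20.7, 23.1
Best 3: 5.7, 7.3, 7.6
Average of best = 20.6 / 3 = 6.8667
Raw index = 6.8667 * 0.96 = 6.592
Handicap index = round(6.592, 1) = 6.6

6.6


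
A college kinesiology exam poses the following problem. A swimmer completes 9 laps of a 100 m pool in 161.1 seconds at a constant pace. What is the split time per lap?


Split time = total_time / n_laps = 161.1 / 9
Split time = 17.9 s per lap

17.9 s


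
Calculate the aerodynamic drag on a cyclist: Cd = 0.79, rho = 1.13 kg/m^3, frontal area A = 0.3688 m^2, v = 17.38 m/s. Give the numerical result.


Fd = 0.5 * Cd * rho * A * v^2
Fd = 0.5 * 0.79 * 1.13 * 0.3688 * 17.38^2
v^2 = 302.0644
Fd = 0.5 * 0.79 * 1.13 * 0.3688 * 302.0644 = 49.724 N

49.724 N


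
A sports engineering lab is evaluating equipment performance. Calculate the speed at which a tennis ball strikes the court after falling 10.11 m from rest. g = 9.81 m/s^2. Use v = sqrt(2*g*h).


v = sqrt(2 * g * h)
v = sqrt(2 * 9.81 * 10.11)
v = sqrt(198.3582) = 14.084 m/s

14.084 m/s


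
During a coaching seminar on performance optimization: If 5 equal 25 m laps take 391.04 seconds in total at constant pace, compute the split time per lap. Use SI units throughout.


Split time = total_time / n_laps = 391.04 / 5
Split time = 78.208 s per lap

78.208 s


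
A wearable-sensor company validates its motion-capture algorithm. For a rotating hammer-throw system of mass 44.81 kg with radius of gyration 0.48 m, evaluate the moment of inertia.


I = m * k^2
I = 44.81 * 0.48^2
I = 44.81 * 0.2304 = 10.3242 kg*m^2

10.3242 kg*m^2


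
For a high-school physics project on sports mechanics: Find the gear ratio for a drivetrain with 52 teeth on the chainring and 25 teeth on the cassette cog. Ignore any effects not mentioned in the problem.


GR = front_teeth / rear_teeth
GR = 52 / 25
GR = 2.08

2.08


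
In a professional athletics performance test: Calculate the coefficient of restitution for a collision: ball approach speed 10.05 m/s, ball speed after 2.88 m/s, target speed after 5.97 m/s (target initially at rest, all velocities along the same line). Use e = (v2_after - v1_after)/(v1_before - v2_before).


e = (v2_after - v1_after) / (v1_before - v2_before)
Numerator = 5.97 - 2.88 = 3.09
Denominator = 10.05 - 0 = 10.05
e = 3.09 / 10.05 = 0.3075

0.3075


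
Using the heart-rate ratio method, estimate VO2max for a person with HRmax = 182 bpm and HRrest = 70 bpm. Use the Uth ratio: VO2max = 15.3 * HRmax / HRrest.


VO2max = 15.3 * HRmax / HRrest
VO2max = 15.3 * 182 / 70
VO2max = 2784.6 / 70 = 39.78 mL/kg/min

39.78 mL/kg/min


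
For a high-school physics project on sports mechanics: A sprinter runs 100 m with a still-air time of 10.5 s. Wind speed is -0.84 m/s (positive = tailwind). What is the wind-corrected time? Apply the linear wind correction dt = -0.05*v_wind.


dt = -0.05 * v_wind = -0.05 * -0.84 = 0.042 s
t_corrected = t_still + dt = 10.5 + (0.042)
t_corrected = 10.542 s

10.542 s


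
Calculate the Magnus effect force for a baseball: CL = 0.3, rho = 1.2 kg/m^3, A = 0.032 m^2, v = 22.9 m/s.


FM = 0.5 * CL * rho * A * v^2
FM = 0.5 * 0.3 * 1.2 * 0.032 * 22.9^2
v^2 = 524.41
FM = 0.5 * 0.3 * 1.2 * 0.032 * 524.41 = 3.0206 N

3.0206 N


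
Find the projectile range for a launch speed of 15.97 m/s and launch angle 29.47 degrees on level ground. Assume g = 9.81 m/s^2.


R = v^2 * sin(2*theta) / g
Convert angle to radians: theta = 29.47 deg = 0.5143 rad
sin(2*theta) = sin(1.0287) = 0.8566
R = 15.97^2 * 0.8566 / 9.81
R = 255.0409 * 0.8566 / 9.81 = 22.2706 m

22.2706 m


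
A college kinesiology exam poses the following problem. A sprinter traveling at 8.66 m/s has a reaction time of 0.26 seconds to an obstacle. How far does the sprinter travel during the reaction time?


d = v * t
d = 8.66 * 0.26
d = 2.2516 m

2.2516 m


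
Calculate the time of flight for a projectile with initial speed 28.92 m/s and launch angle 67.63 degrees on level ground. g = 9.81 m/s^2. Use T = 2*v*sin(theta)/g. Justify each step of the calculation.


T = 2*v*sin(theta)/g
sin(theta) = sin(67.63 deg) = 0.9247
T = 2*28.92*0.9247 / 9.81
T = 53.4873 / 9.81 = 5.4523 s

5.4523 s


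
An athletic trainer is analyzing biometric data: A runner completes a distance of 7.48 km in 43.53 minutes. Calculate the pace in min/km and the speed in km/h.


Pace = time / distance = 43.53 min / 7.48 km = 5.8195 min/km
Speed = distance / time_in_hours = 7.48 / 0.7255 hr
Speed = 10.3101 km/h

5.8195 min/km, 10.3101 km/h


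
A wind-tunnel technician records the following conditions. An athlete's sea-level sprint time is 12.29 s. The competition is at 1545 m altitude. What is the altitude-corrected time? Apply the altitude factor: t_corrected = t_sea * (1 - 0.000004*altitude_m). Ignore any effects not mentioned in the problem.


Correction factor = 1 - 0.000004 * 1545 = 0.99382
t_corrected = t_sea * factor = 12.29 * 0.99382
t_corrected = 12.214 s

12.214 s


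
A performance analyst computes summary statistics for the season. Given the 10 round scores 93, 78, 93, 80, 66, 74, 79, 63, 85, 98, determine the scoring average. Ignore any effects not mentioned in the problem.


Average = sum / n
Sum = 809
Average = 809 / 10 = 80.9

80.9


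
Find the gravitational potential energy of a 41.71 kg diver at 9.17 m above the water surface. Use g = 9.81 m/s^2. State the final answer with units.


PE = m * g * h
PE = 41.71 * 9.81 * 9.17
PE = 409.1751 * 9.17 = 3752.1357 J

3752.1357 J


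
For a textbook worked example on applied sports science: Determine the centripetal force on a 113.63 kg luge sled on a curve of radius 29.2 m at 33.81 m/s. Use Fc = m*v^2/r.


Fc = m * v^2 / r
v^2 = 33.81^2 = 1143.1161
Fc = 113.63 * 1143.1161 / 29.2
Fc = 129892.2824 / 29.2 = 4448.3658 N

4448.3658 N


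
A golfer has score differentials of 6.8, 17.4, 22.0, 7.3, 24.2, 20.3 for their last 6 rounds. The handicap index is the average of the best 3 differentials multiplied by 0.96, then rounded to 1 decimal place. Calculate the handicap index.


All differentials: 6.8, 17.4, 22.0, 7.3, 24.2, 20.3
Sorted: 6.8, 7.3, 17.4, 20.3, 22.0, 24.2
Best 3: 6.8, 7.3, 17.4
Average of best = 31.5 / 3 = 10.5
Raw index = 10.5 * 0.96 = 10.08
Handicap index = round(10.08, 1) = 10.1

10.1


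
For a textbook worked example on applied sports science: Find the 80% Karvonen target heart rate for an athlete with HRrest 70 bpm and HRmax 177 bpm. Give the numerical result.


Target = HRrest + pct*(HRmax - HRrest)
Heart rate reserve = HRmax - HRrest = 177 - 70 = 107 bpm
Fraction = 80% = 0.8
Target = 70 + 0.8 * 107
Target = 70 + 85.6 = 155.6 bpm

155.6 bpm


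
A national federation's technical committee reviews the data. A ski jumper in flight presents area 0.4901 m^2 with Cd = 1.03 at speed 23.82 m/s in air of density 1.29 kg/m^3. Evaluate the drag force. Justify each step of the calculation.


Fd = 0.5 * Cd * rho * A * v^2
Fd = 0.5 * 1.03 * 1.29 * 0.4901 * 23.82^2
v^2 = 567.3924
Fd = 0.5 * 1.03 * 1.29 * 0.4901 * 567.3924 = 184.7418 N

184.7418 N


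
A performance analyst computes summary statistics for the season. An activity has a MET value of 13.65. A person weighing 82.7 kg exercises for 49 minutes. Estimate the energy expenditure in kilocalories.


kcal = MET * mass * time_hr
Convert time: 49 min = 0.8167 hr
kcal = 13.65 * 82.7 * 0.8167
kcal = 921.8982 kcal

921.8982 kcal


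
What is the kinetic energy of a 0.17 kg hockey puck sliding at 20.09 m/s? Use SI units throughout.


KE = 0.5 * m * v^2
KE = 0.5 * 0.17 * 20.09^2
KE = 0.5 * 0.17 * 403.6081 = 34.3067 J

34.3067 J


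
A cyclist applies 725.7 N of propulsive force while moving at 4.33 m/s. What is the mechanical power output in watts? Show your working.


P = F * v
P = 725.7 * 4.33
P = 3142.281 W

3142.281 W


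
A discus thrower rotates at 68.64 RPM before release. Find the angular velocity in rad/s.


omega = RPM * 2 * pi / 60
omega = 68.64 * 2 * 3.14159 / 60
omega = 431.2778 / 60 = 7.188 rad/s

7.188 rad/s


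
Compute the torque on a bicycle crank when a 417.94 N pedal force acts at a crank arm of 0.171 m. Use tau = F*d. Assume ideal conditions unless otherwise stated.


tau = F * d
tau = 417.94 * 0.171
tau = 71.4677 N*m

71.4677 N*m


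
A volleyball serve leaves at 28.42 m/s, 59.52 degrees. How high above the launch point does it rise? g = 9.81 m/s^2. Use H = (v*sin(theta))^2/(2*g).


H = (v*sin(theta))^2 / (2*g)
vy = v*sin(theta) = 28.42 * sin(59.52 deg) = 24.4925 m/s
H = vy^2 / (2*g) = 599.8842 / (2*9.81)
H = 599.8842 / 19.62 = 30.5751 m

30.5751 m


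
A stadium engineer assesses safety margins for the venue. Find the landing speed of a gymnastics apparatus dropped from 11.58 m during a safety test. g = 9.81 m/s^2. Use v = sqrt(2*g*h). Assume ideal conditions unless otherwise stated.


v = sqrt(2 * g * h)
v = sqrt(2 * 9.81 * 11.58)
v = sqrt(227.1996) = 15.0731 m/s

15.0731 m/s


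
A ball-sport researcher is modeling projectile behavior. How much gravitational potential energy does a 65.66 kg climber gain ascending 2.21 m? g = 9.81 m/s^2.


PE = m * g * h
PE = 65.66 * 9.81 * 2.21
PE = 644.1246 * 2.21 = 1423.5154 J

1423.5154 J


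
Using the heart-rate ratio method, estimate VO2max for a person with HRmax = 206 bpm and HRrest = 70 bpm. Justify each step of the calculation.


VO2max = 15.3 * HRmax / HRrest
VO2max = 15.3 * 206 / 70
VO2max = 3151.8 / 70 = 45.0257 mL/kg/min

45.0257 mL/kg/min


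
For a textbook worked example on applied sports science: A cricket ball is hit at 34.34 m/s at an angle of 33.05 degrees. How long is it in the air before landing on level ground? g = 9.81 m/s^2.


T = 2*v*sin(theta)/g
sin(theta) = sin(33.05 deg) = 0.5454
T = 2*34.34*0.5454 / 9.81
T = 37.4561 / 9.81 = 3.8182 s

3.8182 s


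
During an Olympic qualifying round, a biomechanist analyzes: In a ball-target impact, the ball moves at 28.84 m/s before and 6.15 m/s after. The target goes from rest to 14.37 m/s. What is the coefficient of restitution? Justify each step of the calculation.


e = (v2_after - v1_after) / (v1_before - v2_before)
Numerator = 14.37 - 6.15 = 8.22
Denominator = 28.84 - 0 = 28.84
e = 8.22 / 28.84 = 0.285

0.285


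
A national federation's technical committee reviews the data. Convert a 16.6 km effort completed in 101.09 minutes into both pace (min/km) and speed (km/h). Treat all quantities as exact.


Pace = time / distance = 101.09 min / 16.6 km = 6.0898 min/km
Speed = distance / time_in_hours = 16.6 / 1.6848 hr
Speed = 9.8526 km/h

6.0898 min/km, 9.8526 km/h


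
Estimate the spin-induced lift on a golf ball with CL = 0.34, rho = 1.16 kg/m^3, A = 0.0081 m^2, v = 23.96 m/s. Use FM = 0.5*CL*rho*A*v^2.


FM = 0.5 * CL * rho * A * v^2
FM = 0.5 * 0.34 * 1.16 * 0.0081 * 23.96^2
v^2 = 574.0816
FM = 0.5 * 0.34 * 1.16 * 0.0081 * 574.0816 = 0.917 N

0.917 N


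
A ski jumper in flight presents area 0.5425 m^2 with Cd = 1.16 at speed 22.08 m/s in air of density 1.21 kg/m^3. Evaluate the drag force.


Fd = 0.5 * Cd * rho * A * v^2
Fd = 0.5 * 1.16 * 1.21 * 0.5425 * 22.08^2
v^2 = 487.5264
Fd = 0.5 * 1.16 * 1.21 * 0.5425 * 487.5264 = 185.6142 N

185.6142 N


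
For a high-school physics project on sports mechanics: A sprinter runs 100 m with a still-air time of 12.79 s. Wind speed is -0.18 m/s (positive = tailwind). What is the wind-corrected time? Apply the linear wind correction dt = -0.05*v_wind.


dt = -0.05 * v_wind = -0.05 * -0.18 = 0.009 s
t_corrected = t_still + dt = 12.79 + (0.009)
t_corrected = 12.799 s

12.799 s


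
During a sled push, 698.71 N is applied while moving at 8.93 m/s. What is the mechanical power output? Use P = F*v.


P = F * v
P = 698.71 * 8.93
P = 6239.4803 W

6239.4803 W


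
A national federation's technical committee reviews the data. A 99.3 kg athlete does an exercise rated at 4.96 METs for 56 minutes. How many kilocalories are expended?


kcal = MET * mass * time_hr
Convert time: 56 min = 0.9333 hr
kcal = 4.96 * 99.3 * 0.9333
kcal = 459.6928 kcal

459.6928 kcal


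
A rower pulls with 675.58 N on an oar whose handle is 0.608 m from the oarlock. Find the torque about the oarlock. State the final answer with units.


tau = F * d
tau = 675.58 * 0.608
tau = 410.7526 N*m

410.7526 N*m


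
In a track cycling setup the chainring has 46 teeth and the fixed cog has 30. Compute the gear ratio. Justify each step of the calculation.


GR = front_teeth / rear_teeth
GR = 46 / 30
GR = 1.5333

1.5333


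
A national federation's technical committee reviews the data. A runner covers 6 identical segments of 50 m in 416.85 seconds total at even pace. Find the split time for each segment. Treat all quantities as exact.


Split time = total_time / n_laps = 416.85 / 6
Split time = 69.475 s per lap

69.475 s


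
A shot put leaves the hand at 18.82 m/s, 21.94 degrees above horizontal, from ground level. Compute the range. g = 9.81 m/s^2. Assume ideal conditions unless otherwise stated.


R = v^2 * sin(2*theta) / g
Convert angle to radians: theta = 21.94 deg = 0.3829 rad
sin(2*theta) = sin(0.7659) = 0.6932
R = 18.82^2 * 0.6932 / 9.81
R = 354.1924 * 0.6932 / 9.81 = 25.0264 m

25.0264 m


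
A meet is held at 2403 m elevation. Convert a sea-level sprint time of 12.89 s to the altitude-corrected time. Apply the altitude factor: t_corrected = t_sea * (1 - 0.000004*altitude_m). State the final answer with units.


Correction factor = 1 - 0.000004 * 2403 = 0.990388
t_corrected = t_sea * factor = 12.89 * 0.990388
t_corrected = 12.7661 s

12.7661 s


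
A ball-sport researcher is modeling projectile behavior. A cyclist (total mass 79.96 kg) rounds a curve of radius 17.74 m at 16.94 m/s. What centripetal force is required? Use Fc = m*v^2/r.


Fc = m * v^2 / r
v^2 = 16.94^2 = 286.9636
Fc = 79.96 * 286.9636 / 17.74
Fc = 22945.6095 / 17.74 = 1293.4391 N

1293.4391 N


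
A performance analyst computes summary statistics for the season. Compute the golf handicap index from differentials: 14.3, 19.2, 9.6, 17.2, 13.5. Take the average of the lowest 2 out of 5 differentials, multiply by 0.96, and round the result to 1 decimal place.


All differentials: 14.3, 19.2, 9.6, 17.2, 13.5
Sorted: 9.6, 13.5, 14.3, 17.2, 19.2
Best 2: 9.6, 13.5
Average of best = 23.1 / 2 = 11.55
Raw index = 11.55 * 0.96 = 11.088
Handicap index = round(11.088, 1) = 11.1

11.1


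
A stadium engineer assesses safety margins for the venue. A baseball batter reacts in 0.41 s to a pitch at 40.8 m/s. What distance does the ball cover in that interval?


d = v * t
d = 40.8 * 0.41
d = 16.728 m

16.728 m


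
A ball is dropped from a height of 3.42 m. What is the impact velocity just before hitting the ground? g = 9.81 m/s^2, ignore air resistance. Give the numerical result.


v = sqrt(2 * g * h)
v = sqrt(2 * 9.81 * 3.42)
v = sqrt(67.1004) = 8.1915 m/s

8.1915 m/s


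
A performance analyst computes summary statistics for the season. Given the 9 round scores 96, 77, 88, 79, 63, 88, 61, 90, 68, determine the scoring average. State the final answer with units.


Average = sum / n
Sum = 710
Average = 710 / 9 = 78.8889

78.8889


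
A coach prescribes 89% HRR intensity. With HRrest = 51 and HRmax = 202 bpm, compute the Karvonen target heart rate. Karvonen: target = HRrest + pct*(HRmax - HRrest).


Target = HRrest + pct*(HRmax - HRrest)
Heart rate reserve = HRmax - HRrest = 202 - 51 = 151 bpm
Fraction = 89% = 0.89
Target = 51 + 0.89 * 151
Target = 51 + 134.39 = 185.39 bpm

185.39 bpm


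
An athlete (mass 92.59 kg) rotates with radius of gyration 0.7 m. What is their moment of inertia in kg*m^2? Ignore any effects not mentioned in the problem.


I = m * k^2
I = 92.59 * 0.7^2
I = 92.59 * 0.49 = 45.3691 kg*m^2

45.3691 kg*m^2


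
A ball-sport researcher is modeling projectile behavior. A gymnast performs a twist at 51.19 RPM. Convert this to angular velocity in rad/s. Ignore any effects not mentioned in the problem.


omega = RPM * 2 * pi / 60
omega = 51.19 * 2 * 3.14159 / 60
omega = 321.6363 / 60 = 5.3606 rad/s

5.3606 rad/s


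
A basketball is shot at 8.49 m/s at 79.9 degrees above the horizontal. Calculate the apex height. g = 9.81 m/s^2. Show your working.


H = (v*sin(theta))^2 / (2*g)
vy = v*sin(theta) = 8.49 * sin(79.9 deg) = 8.3584 m/s
H = vy^2 / (2*g) = 69.8634 / (2*9.81)
H = 69.8634 / 19.62 = 3.5608 m

3.5608 m


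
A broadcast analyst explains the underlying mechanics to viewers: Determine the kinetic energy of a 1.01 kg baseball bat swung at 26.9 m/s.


KE = 0.5 * m * v^2
KE = 0.5 * 1.01 * 26.9^2
KE = 0.5 * 1.01 * 723.61 = 365.423 J

365.423 J


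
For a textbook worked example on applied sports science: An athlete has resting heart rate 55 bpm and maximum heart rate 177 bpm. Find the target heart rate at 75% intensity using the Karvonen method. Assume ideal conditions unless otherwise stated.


Target = HRrest + pct*(HRmax - HRrest)
Heart rate reserve = HRmax - HRrest = 177 - 55 = 122 bpm
Fraction = 75% = 0.75
Target = 55 + 0.75 * 122
Target = 55 + 91.5 = 146.5 bpm

146.5 bpm


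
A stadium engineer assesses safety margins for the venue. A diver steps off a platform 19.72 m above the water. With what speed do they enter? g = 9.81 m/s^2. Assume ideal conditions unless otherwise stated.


v = sqrt(2 * g * h)
v = sqrt(2 * 9.81 * 19.72)
v = sqrt(386.9064) = 19.6699 m/s

19.6699 m/s


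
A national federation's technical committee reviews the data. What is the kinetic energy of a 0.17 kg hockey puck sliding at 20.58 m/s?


KE = 0.5 * m * v^2
KE = 0.5 * 0.17 * 20.58^2
KE = 0.5 * 0.17 * 423.5364 = 36.0006 J

36.0006 J


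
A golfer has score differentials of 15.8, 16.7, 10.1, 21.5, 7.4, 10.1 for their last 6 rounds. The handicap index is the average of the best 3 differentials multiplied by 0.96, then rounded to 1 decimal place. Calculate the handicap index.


All differentials: 15.8, 16.7, 10.1, 21.5, 7.4, 10.1
Sorted: 7.4, 10.1, 10.1, 15.8, 16.7, 21.5
Best 3: 7.4, 10.1, 10.1
Average of best = 27.6 / 3 = 9.2
Raw index = 9.2 * 0.96 = 8.832
Handicap index = round(8.832, 1) = 8.8

8.8


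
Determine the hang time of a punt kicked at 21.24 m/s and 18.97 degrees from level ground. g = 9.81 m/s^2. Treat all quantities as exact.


T = 2*v*sin(theta)/g
sin(theta) = sin(18.97 deg) = 0.3251
T = 2*21.24*0.3251 / 9.81
T = 13.8091 / 9.81 = 1.4077 s

1.4077 s
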